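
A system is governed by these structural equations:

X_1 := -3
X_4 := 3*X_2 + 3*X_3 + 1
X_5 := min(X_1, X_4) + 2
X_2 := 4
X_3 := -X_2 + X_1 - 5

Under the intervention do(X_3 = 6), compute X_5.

-1

do(X_3=6) replaces the equation X_3 := -X_2 + X_1 - 5 with the constant X_3 = 6.
X_4 = 3*X_2 + 3*X_3 + 1  [with X_2=4, X_3=6]  = 31
X_5 = min(X_1, X_4) + 2  [with X_1=-3, X_4=31]  = -1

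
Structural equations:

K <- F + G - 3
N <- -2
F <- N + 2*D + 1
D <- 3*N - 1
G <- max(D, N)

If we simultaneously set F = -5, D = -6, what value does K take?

The joint intervention fixes F = -5, D = -6, removing each variable's own equation.
G = max(D, N)  [with D=-6, N=-2]  = -2
K = F + G - 3  [with F=-5, G=-2]  = -10

-10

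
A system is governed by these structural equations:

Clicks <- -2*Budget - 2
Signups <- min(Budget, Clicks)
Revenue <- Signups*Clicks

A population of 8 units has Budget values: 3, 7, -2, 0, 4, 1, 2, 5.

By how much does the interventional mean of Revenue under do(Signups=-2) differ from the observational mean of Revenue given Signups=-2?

do(Signups=-2) breaks Signups's dependence on Budget. With Signups=-2 fixed, Revenue across the units is 16, 32, -4, 4, 20, 8, 12, 24, mean 14.
E[Revenue|Signups=-2] averages over only the 2 units with Signups=-2 (Budget = -2, 0): Revenue = -4, 4, mean 0.
Difference = 14 − 0 = 14.

14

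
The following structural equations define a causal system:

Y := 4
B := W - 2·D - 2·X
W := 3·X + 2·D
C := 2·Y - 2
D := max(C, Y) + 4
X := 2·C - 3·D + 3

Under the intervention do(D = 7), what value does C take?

Under do(D=7), the mechanism D := max(C, Y) + 4 is discarded; D is fixed at 7.
Since C is not a descendant of the intervened variable, it is unaffected.
C = 2·Y - 2  [with Y=4]  = 6

6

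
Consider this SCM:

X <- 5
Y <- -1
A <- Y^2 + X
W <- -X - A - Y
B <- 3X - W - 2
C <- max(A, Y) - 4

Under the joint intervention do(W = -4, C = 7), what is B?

17

Setting W = -4, C = 7 by intervention discards those variables' equations.
B = 3X - W - 2  [with X=5, W=-4]  = 17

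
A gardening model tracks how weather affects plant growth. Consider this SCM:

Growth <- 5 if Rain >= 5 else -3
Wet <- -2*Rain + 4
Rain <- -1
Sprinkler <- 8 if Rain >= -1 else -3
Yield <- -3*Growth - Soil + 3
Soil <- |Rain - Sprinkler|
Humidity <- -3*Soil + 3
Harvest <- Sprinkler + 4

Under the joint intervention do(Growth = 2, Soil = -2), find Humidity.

The joint intervention fixes Growth = 2, Soil = -2, removing each variable's own equation.
Humidity = -3*Soil + 3  [with Soil=-2]  = 9

9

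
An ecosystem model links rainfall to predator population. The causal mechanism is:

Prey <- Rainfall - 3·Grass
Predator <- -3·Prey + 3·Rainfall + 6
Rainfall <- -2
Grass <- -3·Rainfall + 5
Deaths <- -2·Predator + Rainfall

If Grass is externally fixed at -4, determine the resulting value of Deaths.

do(Grass=-4) replaces the equation Grass <- -3·Rainfall + 5 with the constant Grass = -4.
Prey = Rainfall - 3·Grass  [with Rainfall=-2, Grass=-4]  = 10
Predator = -3·Prey + 3·Rainfall + 6  [with Prey=10, Rainfall=-2]  = -30
Deaths = -2·Predator + Rainfall  [with Predator=-30, Rainfall=-2]  = 58

58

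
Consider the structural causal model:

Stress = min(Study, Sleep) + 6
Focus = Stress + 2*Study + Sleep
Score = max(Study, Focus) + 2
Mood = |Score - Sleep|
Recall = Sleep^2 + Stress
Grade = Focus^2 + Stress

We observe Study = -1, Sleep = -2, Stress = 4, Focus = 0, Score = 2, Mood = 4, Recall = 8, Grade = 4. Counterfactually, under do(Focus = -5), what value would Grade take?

do(Focus=-5) replaces the equation Focus = Stress + 2*Study + Sleep with the constant Focus = -5.
Stress = min(Study, Sleep) + 6  [with Study=-1, Sleep=-2]  = 4
Grade = Focus^2 + Stress  [with Focus=-5, Stress=4]  = 29

29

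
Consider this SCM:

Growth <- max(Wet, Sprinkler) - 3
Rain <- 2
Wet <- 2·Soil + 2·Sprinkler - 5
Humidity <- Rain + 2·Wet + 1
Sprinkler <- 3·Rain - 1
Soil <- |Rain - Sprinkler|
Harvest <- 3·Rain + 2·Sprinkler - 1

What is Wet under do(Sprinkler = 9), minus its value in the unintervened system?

16

Under do(Sprinkler=9), the mechanism Sprinkler <- 3·Rain - 1 is discarded; Sprinkler is fixed at 9.
Soil = |Rain - Sprinkler|  [with Rain=2, Sprinkler=9]  = 7
Wet = 2·Soil + 2·Sprinkler - 5  [with Soil=7, Sprinkler=9]  = 27
Without intervention: Sprinkler = 3·Rain - 1  [with Rain=2]  = 5; Soil = |Rain - Sprinkler|  [with Rain=2, Sprinkler=5]  = 3; Wet = 2·Soil + 2·Sprinkler - 5  [with Soil=3, Sprinkler=5]  = 11.
Change = 27 − 11 = 16.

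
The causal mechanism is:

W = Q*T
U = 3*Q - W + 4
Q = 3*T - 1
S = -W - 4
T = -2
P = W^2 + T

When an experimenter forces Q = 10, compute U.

do(Q=10) replaces the equation Q = 3*T - 1 with the constant Q = 10.
W = Q*T  [with Q=10, T=-2]  = -20
U = 3*Q - W + 4  [with Q=10, W=-20]  = 54

54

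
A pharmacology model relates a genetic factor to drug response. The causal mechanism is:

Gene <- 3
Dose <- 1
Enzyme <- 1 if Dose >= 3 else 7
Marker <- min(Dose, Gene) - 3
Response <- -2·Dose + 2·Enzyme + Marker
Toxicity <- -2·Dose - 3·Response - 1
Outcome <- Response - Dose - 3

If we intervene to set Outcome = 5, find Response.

The intervention breaks the incoming arrows to Outcome: Outcome <- Response - Dose - 3 no longer applies, and Outcome = 5.
Response is not downstream of the intervention, so its value is determined by the original equations.
Enzyme = 1 if Dose >= 3 else 7  [with Dose=1]  = 7
Marker = min(Dose, Gene) - 3  [with Dose=1, Gene=3]  = -2
Response = -2·Dose + 2·Enzyme + Marker  [with Dose=1, Enzyme=7, Marker=-2]  = 10

10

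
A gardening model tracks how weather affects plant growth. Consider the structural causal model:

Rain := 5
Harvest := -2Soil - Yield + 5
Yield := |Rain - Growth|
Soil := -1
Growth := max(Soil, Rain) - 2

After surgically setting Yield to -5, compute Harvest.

Intervening sets Yield = -5 and removes its equation (Yield := |Rain - Growth|).
Harvest = -2Soil - Yield + 5  [with Soil=-1, Yield=-5]  = 12

12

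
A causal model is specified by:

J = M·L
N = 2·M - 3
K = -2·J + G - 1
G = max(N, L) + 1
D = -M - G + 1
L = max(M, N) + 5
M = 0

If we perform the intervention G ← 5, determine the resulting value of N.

The intervention breaks the incoming arrows to G: G = max(N, L) + 1 no longer applies, and G = 5.
Since N is not a descendant of the intervened variable, it is unaffected.
N = 2·M - 3  [with M=0]  = -3

-3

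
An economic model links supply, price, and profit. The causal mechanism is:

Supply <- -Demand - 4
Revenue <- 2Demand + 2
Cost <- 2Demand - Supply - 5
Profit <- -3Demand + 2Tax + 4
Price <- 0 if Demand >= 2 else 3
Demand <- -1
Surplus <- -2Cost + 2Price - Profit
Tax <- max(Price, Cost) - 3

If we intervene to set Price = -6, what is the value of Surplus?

3

do(Price=-6) replaces the equation Price <- 0 if Demand >= 2 else 3 with the constant Price = -6.
Supply = -Demand - 4  [with Demand=-1]  = -3
Cost = 2Demand - Supply - 5  [with Demand=-1, Supply=-3]  = -4
Tax = max(Price, Cost) - 3  [with Price=-6, Cost=-4]  = -7
Profit = -3Demand + 2Tax + 4  [with Demand=-1, Tax=-7]  = -7
Surplus = -2Cost + 2Price - Profit  [with Cost=-4, Price=-6, Profit=-7]  = 3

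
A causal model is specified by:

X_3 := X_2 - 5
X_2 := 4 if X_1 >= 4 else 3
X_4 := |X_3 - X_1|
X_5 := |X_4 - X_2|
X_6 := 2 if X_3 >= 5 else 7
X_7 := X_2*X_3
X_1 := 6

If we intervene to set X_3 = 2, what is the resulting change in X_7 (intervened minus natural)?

The intervention breaks the incoming arrows to X_3: X_3 := X_2 - 5 no longer applies, and X_3 = 2.
X_2 = 4 if X_1 >= 4 else 3  [with X_1=6]  = 4
X_7 = X_2*X_3  [with X_2=4, X_3=2]  = 8
Without intervention: X_2 = 4 if X_1 >= 4 else 3  [with X_1=6]  = 4; X_3 = X_2 - 5  [with X_2=4]  = -1; X_7 = X_2*X_3  [with X_2=4, X_3=-1]  = -4.
Change = 8 − (-4) = 12.

12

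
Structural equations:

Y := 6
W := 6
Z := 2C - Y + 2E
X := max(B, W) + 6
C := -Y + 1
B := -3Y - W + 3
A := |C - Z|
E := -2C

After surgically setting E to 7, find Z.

-2

The intervention breaks the incoming arrows to E: E := -2C no longer applies, and E = 7.
C = -Y + 1  [with Y=6]  = -5
Z = 2C - Y + 2E  [with C=-5, Y=6, E=7]  = -2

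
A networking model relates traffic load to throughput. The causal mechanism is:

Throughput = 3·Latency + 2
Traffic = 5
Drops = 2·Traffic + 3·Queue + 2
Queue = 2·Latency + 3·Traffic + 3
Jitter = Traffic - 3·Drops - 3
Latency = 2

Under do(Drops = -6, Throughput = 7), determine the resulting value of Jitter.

Setting Drops = -6, Throughput = 7 by intervention discards those variables' equations.
Jitter = Traffic - 3·Drops - 3  [with Traffic=5, Drops=-6]  = 20

20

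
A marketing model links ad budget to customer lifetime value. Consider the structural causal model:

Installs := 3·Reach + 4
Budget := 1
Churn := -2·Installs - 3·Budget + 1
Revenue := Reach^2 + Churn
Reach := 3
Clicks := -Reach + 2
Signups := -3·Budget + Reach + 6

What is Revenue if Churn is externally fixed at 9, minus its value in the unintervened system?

37

Intervening sets Churn = 9 and removes its equation (Churn := -2·Installs - 3·Budget + 1).
Revenue = Reach^2 + Churn  [with Reach=3, Churn=9]  = 18
Without intervention: Installs = 3·Reach + 4  [with Reach=3]  = 13; Churn = -2·Installs - 3·Budget + 1  [with Installs=13, Budget=1]  = -28; Revenue = Reach^2 + Churn  [with Reach=3, Churn=-28]  = -19.
Change = 18 − (-19) = 37.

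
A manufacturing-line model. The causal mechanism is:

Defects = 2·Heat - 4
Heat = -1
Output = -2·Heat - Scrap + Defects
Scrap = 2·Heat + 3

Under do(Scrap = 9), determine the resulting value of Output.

The intervention breaks the incoming arrows to Scrap: Scrap = 2·Heat + 3 no longer applies, and Scrap = 9.
Defects = 2·Heat - 4  [with Heat=-1]  = -6
Output = -2·Heat - Scrap + Defects  [with Heat=-1, Scrap=9, Defects=-6]  = -13

-13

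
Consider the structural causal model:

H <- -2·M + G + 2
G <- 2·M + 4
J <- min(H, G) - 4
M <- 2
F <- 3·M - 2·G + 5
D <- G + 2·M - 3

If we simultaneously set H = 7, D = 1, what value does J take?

The joint intervention fixes H = 7, D = 1, removing each variable's own equation.
G = 2·M + 4  [with M=2]  = 8
J = min(H, G) - 4  [with H=7, G=8]  = 3

3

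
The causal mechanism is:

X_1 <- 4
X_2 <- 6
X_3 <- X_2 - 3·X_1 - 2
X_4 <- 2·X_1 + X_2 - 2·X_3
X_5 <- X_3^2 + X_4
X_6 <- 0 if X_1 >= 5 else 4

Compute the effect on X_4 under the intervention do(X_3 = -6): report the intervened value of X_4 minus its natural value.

-4

The intervention breaks the incoming arrows to X_3: X_3 <- X_2 - 3·X_1 - 2 no longer applies, and X_3 = -6.
X_4 = 2·X_1 + X_2 - 2·X_3  [with X_1=4, X_2=6, X_3=-6]  = 26
Without intervention: X_3 = X_2 - 3·X_1 - 2  [with X_2=6, X_1=4]  = -8; X_4 = 2·X_1 + X_2 - 2·X_3  [with X_1=4, X_2=6, X_3=-8]  = 30.
Change = 26 − 30 = -4.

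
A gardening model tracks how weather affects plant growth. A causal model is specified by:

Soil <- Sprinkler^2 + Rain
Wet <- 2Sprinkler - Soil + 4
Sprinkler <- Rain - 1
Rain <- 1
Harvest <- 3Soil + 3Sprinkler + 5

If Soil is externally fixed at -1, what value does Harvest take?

do(Soil=-1) replaces the equation Soil <- Sprinkler^2 + Rain with the constant Soil = -1.
Sprinkler = Rain - 1  [with Rain=1]  = 0
Harvest = 3Soil + 3Sprinkler + 5  [with Soil=-1, Sprinkler=0]  = 2

2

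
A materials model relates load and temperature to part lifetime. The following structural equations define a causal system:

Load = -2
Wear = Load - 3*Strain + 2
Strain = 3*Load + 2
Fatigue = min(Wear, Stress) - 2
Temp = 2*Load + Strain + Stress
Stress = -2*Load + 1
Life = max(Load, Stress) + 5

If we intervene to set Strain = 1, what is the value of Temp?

The intervention breaks the incoming arrows to Strain: Strain = 3*Load + 2 no longer applies, and Strain = 1.
Stress = -2*Load + 1  [with Load=-2]  = 5
Temp = 2*Load + Strain + Stress  [with Load=-2, Strain=1, Stress=5]  = 2

2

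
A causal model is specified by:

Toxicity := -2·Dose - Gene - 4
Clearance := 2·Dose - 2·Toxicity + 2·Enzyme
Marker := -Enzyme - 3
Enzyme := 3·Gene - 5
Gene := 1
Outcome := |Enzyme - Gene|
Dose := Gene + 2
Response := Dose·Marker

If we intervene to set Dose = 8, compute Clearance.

Under do(Dose=8), the mechanism Dose := Gene + 2 is discarded; Dose is fixed at 8.
Enzyme = 3·Gene - 5  [with Gene=1]  = -2
Toxicity = -2·Dose - Gene - 4  [with Dose=8, Gene=1]  = -21
Clearance = 2·Dose - 2·Toxicity + 2·Enzyme  [with Dose=8, Toxicity=-21, Enzyme=-2]  = 54

54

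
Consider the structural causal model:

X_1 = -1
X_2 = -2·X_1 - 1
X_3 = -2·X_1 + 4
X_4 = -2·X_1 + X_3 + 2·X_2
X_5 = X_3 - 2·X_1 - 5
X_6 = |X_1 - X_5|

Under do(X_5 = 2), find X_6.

The intervention breaks the incoming arrows to X_5: X_5 = X_3 - 2·X_1 - 5 no longer applies, and X_5 = 2.
X_6 = |X_1 - X_5|  [with X_1=-1, X_5=2]  = 3

3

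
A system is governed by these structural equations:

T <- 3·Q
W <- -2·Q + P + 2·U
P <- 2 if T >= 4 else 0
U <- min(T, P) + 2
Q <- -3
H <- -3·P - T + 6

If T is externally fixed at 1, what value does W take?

Under do(T=1), the mechanism T <- 3·Q is discarded; T is fixed at 1.
P = 2 if T >= 4 else 0  [with T=1]  = 0
U = min(T, P) + 2  [with T=1, P=0]  = 2
W = -2·Q + P + 2·U  [with Q=-3, P=0, U=2]  = 10

10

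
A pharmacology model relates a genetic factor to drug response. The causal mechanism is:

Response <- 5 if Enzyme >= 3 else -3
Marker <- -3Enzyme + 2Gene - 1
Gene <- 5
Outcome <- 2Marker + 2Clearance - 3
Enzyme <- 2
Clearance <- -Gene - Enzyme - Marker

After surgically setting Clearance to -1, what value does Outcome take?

1

The intervention breaks the incoming arrows to Clearance: Clearance <- -Gene - Enzyme - Marker no longer applies, and Clearance = -1.
Marker = -3Enzyme + 2Gene - 1  [with Enzyme=2, Gene=5]  = 3
Outcome = 2Marker + 2Clearance - 3  [with Marker=3, Clearance=-1]  = 1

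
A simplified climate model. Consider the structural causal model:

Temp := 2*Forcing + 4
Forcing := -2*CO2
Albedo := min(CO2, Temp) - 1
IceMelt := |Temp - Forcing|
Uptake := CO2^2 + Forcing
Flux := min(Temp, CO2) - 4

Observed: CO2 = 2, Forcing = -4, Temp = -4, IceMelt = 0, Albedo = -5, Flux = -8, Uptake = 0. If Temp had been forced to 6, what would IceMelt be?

The intervention breaks the incoming arrows to Temp: Temp := 2*Forcing + 4 no longer applies, and Temp = 6.
Forcing = -2*CO2  [with CO2=2]  = -4
IceMelt = |Temp - Forcing|  [with Temp=6, Forcing=-4]  = 10

10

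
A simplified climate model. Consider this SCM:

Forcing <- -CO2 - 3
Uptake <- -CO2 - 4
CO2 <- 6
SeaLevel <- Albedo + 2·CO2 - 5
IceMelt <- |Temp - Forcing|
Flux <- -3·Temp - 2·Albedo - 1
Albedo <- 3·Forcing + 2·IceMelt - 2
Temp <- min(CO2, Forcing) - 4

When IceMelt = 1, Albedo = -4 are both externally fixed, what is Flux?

46

Under do(IceMelt = 1, Albedo = -4), each intervened variable's structural equation is replaced by its fixed value.
Forcing = -CO2 - 3  [with CO2=6]  = -9
Temp = min(CO2, Forcing) - 4  [with CO2=6, Forcing=-9]  = -13
Flux = -3·Temp - 2·Albedo - 1  [with Temp=-13, Albedo=-4]  = 46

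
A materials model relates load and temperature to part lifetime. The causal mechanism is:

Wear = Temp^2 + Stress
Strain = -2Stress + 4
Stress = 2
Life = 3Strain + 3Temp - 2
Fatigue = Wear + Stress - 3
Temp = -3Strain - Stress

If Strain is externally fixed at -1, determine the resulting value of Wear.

Under do(Strain=-1), the mechanism Strain = -2Stress + 4 is discarded; Strain is fixed at -1.
Temp = -3Strain - Stress  [with Strain=-1, Stress=2]  = 1
Wear = Temp^2 + Stress  [with Temp=1, Stress=2]  = 3

3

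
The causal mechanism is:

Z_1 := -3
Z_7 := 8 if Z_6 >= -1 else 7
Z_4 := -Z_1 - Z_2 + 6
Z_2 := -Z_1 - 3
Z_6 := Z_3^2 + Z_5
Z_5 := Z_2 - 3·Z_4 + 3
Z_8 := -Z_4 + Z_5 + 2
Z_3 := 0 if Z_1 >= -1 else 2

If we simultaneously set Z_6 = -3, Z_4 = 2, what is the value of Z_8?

-3

Under do(Z_6 = -3, Z_4 = 2), each intervened variable's structural equation is replaced by its fixed value.
Z_2 = -Z_1 - 3  [with Z_1=-3]  = 0
Z_5 = Z_2 - 3·Z_4 + 3  [with Z_2=0, Z_4=2]  = -3
Z_8 = -Z_4 + Z_5 + 2  [with Z_4=2, Z_5=-3]  = -3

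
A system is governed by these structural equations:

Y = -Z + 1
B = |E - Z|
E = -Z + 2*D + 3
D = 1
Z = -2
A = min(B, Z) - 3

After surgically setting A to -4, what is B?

The intervention breaks the incoming arrows to A: A = min(B, Z) - 3 no longer applies, and A = -4.
Since B is not a descendant of the intervened variable, it is unaffected.
E = -Z + 2*D + 3  [with Z=-2, D=1]  = 7
B = |E - Z|  [with E=7, Z=-2]  = 9

9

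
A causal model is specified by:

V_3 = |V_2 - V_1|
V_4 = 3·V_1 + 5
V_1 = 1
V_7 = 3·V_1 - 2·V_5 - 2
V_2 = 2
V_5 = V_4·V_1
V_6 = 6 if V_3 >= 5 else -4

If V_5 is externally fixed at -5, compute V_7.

11

Under do(V_5=-5), the mechanism V_5 = V_4·V_1 is discarded; V_5 is fixed at -5.
V_7 = 3·V_1 - 2·V_5 - 2  [with V_1=1, V_5=-5]  = 11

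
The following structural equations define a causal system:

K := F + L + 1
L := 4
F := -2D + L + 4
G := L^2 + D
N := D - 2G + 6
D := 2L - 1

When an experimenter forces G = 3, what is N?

7

The intervention breaks the incoming arrows to G: G := L^2 + D no longer applies, and G = 3.
D = 2L - 1  [with L=4]  = 7
N = D - 2G + 6  [with D=7, G=3]  = 7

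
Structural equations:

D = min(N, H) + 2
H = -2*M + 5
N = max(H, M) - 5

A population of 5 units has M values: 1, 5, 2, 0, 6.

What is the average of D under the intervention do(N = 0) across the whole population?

-0.4

do(N=0) breaks N's dependence on M. With N=0 fixed, D across the units is 2, -3, 2, 2, -5, mean -0.4.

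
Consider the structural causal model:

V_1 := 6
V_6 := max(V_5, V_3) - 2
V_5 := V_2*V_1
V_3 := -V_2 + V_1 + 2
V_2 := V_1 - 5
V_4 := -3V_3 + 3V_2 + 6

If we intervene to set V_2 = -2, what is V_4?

Under do(V_2=-2), the mechanism V_2 := V_1 - 5 is discarded; V_2 is fixed at -2.
V_3 = -V_2 + V_1 + 2  [with V_2=-2, V_1=6]  = 10
V_4 = -3V_3 + 3V_2 + 6  [with V_3=10, V_2=-2]  = -30

-30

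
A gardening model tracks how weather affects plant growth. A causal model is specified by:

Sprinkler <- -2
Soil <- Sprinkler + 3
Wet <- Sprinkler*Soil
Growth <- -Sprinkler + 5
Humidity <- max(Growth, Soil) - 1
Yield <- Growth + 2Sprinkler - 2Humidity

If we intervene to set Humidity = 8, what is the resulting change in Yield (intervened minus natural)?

The intervention breaks the incoming arrows to Humidity: Humidity <- max(Growth, Soil) - 1 no longer applies, and Humidity = 8.
Growth = -Sprinkler + 5  [with Sprinkler=-2]  = 7
Yield = Growth + 2Sprinkler - 2Humidity  [with Growth=7, Sprinkler=-2, Humidity=8]  = -13
Without intervention: Soil = Sprinkler + 3  [with Sprinkler=-2]  = 1; Growth = -Sprinkler + 5  [with Sprinkler=-2]  = 7; Humidity = max(Growth, Soil) - 1  [with Growth=7, Soil=1]  = 6; Yield = Growth + 2Sprinkler - 2Humidity  [with Growth=7, Sprinkler=-2, Humidity=6]  = -9.
Change = -13 − (-9) = -4.

-4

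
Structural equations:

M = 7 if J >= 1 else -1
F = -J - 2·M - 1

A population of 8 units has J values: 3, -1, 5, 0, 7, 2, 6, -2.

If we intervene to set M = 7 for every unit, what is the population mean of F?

Every unit gets M=7 under the intervention. F values become -18, -14, -20, -15, -22, -17, -21, -13; E[F|do(M=7)] = -17.5.

-17.5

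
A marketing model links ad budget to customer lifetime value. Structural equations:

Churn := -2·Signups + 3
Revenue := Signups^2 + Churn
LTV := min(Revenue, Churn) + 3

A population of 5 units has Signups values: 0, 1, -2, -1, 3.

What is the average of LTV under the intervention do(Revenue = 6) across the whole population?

5.4

Every unit gets Revenue=6 under the intervention. LTV values become 6, 4, 9, 8, 0; E[LTV|do(Revenue=6)] = 5.4.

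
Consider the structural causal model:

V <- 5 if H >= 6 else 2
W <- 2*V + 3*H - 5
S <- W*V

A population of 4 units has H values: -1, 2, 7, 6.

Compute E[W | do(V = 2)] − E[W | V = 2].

9

The intervention sets V=2 in all 4 units regardless of H. Recomputing W per unit gives -4, 5, 20, 17; average 9.5.
Conditioning on V=2 selects the 2 unit(s) with H ∈ {-1, 2}. Their W values: -4, 5. Mean = 0.5.
Difference = 9.5 − 0.5 = 9.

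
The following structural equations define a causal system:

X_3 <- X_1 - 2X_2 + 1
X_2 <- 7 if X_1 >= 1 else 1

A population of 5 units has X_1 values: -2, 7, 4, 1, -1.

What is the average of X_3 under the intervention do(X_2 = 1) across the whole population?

The intervention sets X_2=1 in all 5 units regardless of X_1. Recomputing X_3 per unit gives -3, 6, 3, 0, -2; average 0.8.

0.8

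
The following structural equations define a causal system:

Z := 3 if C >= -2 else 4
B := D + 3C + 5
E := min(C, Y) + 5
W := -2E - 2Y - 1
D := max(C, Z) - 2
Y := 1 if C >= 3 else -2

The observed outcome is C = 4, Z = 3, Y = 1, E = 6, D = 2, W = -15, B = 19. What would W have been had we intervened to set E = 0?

-3

Under do(E=0), the mechanism E := min(C, Y) + 5 is discarded; E is fixed at 0.
Y = 1 if C >= 3 else -2  [with C=4]  = 1
W = -2E - 2Y - 1  [with E=0, Y=1]  = -3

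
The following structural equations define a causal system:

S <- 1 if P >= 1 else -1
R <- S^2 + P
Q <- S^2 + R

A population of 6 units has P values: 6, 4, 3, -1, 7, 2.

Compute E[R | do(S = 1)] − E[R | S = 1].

-0.9

The intervention sets S=1 in all 6 units regardless of P. Recomputing R per unit gives 7, 5, 4, 0, 8, 3; average 4.5.
Conditioning on S=1 selects the 5 unit(s) with P ∈ {6, 4, 3, 7, 2}. Their R values: 7, 5, 4, 8, 3. Mean = 5.4.
Difference = 4.5 − 5.4 = -0.9.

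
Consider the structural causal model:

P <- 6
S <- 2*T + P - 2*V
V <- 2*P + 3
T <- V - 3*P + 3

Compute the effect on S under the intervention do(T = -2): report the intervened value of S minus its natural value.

-4

The intervention breaks the incoming arrows to T: T <- V - 3*P + 3 no longer applies, and T = -2.
V = 2*P + 3  [with P=6]  = 15
S = 2*T + P - 2*V  [with T=-2, P=6, V=15]  = -28
Without intervention: V = 2*P + 3  [with P=6]  = 15; T = V - 3*P + 3  [with V=15, P=6]  = 0; S = 2*T + P - 2*V  [with T=0, P=6, V=15]  = -24.
Change = -28 − (-24) = -4.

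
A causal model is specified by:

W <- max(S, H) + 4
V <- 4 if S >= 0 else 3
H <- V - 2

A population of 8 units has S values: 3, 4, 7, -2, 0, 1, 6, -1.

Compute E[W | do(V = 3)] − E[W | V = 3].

Every unit gets V=3 under the intervention. W values become 7, 8, 11, 5, 5, 5, 10, 5; E[W|do(V=3)] = 7.
Conditioning on V=3 selects the 2 unit(s) with S ∈ {-2, -1}. Their W values: 5, 5. Mean = 5.
Difference = 7 − 5 = 2.

2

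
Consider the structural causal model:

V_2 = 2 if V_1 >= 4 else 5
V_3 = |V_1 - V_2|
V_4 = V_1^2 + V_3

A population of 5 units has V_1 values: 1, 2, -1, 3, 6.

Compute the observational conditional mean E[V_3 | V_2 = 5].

Conditioning on V_2=5 selects the 4 unit(s) with V_1 ∈ {1, 2, -1, 3}. Their V_3 values: 4, 3, 6, 2. Mean = 3.75.

3.75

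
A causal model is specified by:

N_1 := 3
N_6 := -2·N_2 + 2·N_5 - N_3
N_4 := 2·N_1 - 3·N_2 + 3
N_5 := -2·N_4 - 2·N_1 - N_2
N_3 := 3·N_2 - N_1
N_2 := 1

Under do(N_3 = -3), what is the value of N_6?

The intervention breaks the incoming arrows to N_3: N_3 := 3·N_2 - N_1 no longer applies, and N_3 = -3.
N_4 = 2·N_1 - 3·N_2 + 3  [with N_1=3, N_2=1]  = 6
N_5 = -2·N_4 - 2·N_1 - N_2  [with N_4=6, N_1=3, N_2=1]  = -19
N_6 = -2·N_2 + 2·N_5 - N_3  [with N_2=1, N_5=-19, N_3=-3]  = -37

-37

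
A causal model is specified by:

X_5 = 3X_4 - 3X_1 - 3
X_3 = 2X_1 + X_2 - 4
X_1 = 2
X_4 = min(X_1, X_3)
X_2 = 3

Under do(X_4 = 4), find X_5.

3

Intervening sets X_4 = 4 and removes its equation (X_4 = min(X_1, X_3)).
X_5 = 3X_4 - 3X_1 - 3  [with X_4=4, X_1=2]  = 3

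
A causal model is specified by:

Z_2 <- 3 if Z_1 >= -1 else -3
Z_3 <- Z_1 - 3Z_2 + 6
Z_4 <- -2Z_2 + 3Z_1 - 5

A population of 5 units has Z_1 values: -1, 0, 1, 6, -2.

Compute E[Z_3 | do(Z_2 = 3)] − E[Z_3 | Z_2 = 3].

Under do(Z_2=3), Z_2's equation is replaced by Z_2=3 for every unit. Per-unit Z_3: -4, -3, -2, 3, -5. Mean = -2.2.
E[Z_3|Z_2=3] averages over only the 4 units with Z_2=3 (Z_1 = -1, 0, 1, 6): Z_3 = -4, -3, -2, 3, mean -1.5.
Difference = -2.2 − (-1.5) = -0.7.

-0.7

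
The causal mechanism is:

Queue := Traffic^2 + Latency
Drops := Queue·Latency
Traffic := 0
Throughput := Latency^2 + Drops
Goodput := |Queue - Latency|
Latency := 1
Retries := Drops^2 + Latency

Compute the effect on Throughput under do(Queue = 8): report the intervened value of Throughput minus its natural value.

The intervention breaks the incoming arrows to Queue: Queue := Traffic^2 + Latency no longer applies, and Queue = 8.
Drops = Queue·Latency  [with Queue=8, Latency=1]  = 8
Throughput = Latency^2 + Drops  [with Latency=1, Drops=8]  = 9
Without intervention: Queue = Traffic^2 + Latency  [with Traffic=0, Latency=1]  = 1; Drops = Queue·Latency  [with Queue=1, Latency=1]  = 1; Throughput = Latency^2 + Drops  [with Latency=1, Drops=1]  = 2.
Change = 9 − 2 = 7.

7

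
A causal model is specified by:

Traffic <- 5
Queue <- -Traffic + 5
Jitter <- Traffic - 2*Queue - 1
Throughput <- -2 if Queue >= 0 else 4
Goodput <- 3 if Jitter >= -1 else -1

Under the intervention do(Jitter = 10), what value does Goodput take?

3

do(Jitter=10) replaces the equation Jitter <- Traffic - 2*Queue - 1 with the constant Jitter = 10.
Goodput = 3 if Jitter >= -1 else -1  [with Jitter=10]  = 3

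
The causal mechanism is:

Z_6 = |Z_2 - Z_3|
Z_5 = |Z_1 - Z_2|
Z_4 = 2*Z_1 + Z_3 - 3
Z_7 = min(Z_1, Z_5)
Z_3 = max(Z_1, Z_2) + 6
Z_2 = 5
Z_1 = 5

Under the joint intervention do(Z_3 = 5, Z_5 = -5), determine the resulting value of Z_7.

Under do(Z_3 = 5, Z_5 = -5), each intervened variable's structural equation is replaced by its fixed value.
Z_7 = min(Z_1, Z_5)  [with Z_1=5, Z_5=-5]  = -5

-5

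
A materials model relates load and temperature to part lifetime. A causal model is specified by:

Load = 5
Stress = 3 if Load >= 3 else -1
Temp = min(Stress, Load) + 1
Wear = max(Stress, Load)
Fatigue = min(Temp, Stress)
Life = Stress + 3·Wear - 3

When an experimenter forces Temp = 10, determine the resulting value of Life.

15

The intervention breaks the incoming arrows to Temp: Temp = min(Stress, Load) + 1 no longer applies, and Temp = 10.
No directed path runs from Temp to Life, so Life keeps its natural value.
Stress = 3 if Load >= 3 else -1  [with Load=5]  = 3
Wear = max(Stress, Load)  [with Stress=3, Load=5]  = 5
Life = Stress + 3·Wear - 3  [with Stress=3, Wear=5]  = 15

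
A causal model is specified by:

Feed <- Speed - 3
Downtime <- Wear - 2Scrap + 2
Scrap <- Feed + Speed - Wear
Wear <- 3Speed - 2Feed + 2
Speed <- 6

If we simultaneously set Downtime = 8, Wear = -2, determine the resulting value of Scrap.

11

Under do(Downtime = 8, Wear = -2), each intervened variable's structural equation is replaced by its fixed value.
Feed = Speed - 3  [with Speed=6]  = 3
Scrap = Feed + Speed - Wear  [with Feed=3, Speed=6, Wear=-2]  = 11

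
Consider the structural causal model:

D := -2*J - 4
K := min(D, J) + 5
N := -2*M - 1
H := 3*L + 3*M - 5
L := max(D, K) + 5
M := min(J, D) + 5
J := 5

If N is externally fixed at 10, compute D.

-14

do(N=10) replaces the equation N := -2*M - 1 with the constant N = 10.
D is not downstream of the intervention, so its value is determined by the original equations.
D = -2*J - 4  [with J=5]  = -14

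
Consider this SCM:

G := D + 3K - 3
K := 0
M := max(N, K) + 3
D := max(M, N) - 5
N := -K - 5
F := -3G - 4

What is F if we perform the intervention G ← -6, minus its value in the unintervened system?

The intervention breaks the incoming arrows to G: G := D + 3K - 3 no longer applies, and G = -6.
F = -3G - 4  [with G=-6]  = 14
Without intervention: N = -K - 5  [with K=0]  = -5; M = max(N, K) + 3  [with N=-5, K=0]  = 3; D = max(M, N) - 5  [with M=3, N=-5]  = -2; G = D + 3K - 3  [with D=-2, K=0]  = -5; F = -3G - 4  [with G=-5]  = 11.
Change = 14 − 11 = 3.

3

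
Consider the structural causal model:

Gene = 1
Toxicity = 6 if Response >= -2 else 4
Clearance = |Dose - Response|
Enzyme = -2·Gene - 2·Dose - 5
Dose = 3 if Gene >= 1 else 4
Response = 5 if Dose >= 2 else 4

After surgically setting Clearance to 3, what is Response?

do(Clearance=3) replaces the equation Clearance = |Dose - Response| with the constant Clearance = 3.
No directed path runs from Clearance to Response, so Response keeps its natural value.
Dose = 3 if Gene >= 1 else 4  [with Gene=1]  = 3
Response = 5 if Dose >= 2 else 4  [with Dose=3]  = 5

5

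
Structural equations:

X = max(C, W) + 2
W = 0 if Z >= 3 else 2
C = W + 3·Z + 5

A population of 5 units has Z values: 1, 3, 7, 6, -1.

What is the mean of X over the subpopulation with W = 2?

9

E[X|W=2] averages over only the 2 units with W=2 (Z = 1, -1): X = 12, 6, mean 9.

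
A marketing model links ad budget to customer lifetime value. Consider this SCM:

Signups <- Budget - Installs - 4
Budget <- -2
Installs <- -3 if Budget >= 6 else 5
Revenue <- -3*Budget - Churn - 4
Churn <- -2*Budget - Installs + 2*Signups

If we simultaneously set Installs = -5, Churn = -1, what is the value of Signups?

-1

The joint intervention fixes Installs = -5, Churn = -1, removing each variable's own equation.
Signups = Budget - Installs - 4  [with Budget=-2, Installs=-5]  = -1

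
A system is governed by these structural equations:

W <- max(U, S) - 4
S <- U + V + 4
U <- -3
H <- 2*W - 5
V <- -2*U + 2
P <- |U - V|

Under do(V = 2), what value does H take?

Under do(V=2), the mechanism V <- -2*U + 2 is discarded; V is fixed at 2.
S = U + V + 4  [with U=-3, V=2]  = 3
W = max(U, S) - 4  [with U=-3, S=3]  = -1
H = 2*W - 5  [with W=-1]  = -7

-7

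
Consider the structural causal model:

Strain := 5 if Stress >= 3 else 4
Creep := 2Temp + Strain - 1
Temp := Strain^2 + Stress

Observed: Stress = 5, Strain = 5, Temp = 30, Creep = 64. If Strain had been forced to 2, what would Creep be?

19

Under do(Strain=2), the mechanism Strain := 5 if Stress >= 3 else 4 is discarded; Strain is fixed at 2.
Temp = Strain^2 + Stress  [with Strain=2, Stress=5]  = 9
Creep = 2Temp + Strain - 1  [with Temp=9, Strain=2]  = 19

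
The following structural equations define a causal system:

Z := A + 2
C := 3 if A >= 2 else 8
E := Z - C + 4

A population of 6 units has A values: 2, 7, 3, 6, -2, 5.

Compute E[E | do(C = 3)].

do(C=3) breaks C's dependence on A. With C=3 fixed, E across the units is 5, 10, 6, 9, 1, 8, mean 6.5.

6.5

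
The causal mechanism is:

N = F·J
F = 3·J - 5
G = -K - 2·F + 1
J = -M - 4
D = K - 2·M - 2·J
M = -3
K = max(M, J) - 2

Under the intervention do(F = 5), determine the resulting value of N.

-5

Under do(F=5), the mechanism F = 3·J - 5 is discarded; F is fixed at 5.
J = -M - 4  [with M=-3]  = -1
N = F·J  [with F=5, J=-1]  = -5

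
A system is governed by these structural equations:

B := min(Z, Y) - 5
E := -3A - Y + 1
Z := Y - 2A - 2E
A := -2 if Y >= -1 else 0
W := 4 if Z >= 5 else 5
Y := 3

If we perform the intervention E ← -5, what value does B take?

-2

The intervention breaks the incoming arrows to E: E := -3A - Y + 1 no longer applies, and E = -5.
A = -2 if Y >= -1 else 0  [with Y=3]  = -2
Z = Y - 2A - 2E  [with Y=3, A=-2, E=-5]  = 17
B = min(Z, Y) - 5  [with Z=17, Y=3]  = -2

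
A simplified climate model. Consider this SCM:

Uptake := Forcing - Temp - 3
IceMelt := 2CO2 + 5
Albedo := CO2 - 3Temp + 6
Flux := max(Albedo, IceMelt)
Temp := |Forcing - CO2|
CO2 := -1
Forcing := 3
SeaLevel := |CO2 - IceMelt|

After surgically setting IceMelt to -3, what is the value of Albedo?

Intervening sets IceMelt = -3 and removes its equation (IceMelt := 2CO2 + 5).
No directed path runs from IceMelt to Albedo, so Albedo keeps its natural value.
Temp = |Forcing - CO2|  [with Forcing=3, CO2=-1]  = 4
Albedo = CO2 - 3Temp + 6  [with CO2=-1, Temp=4]  = -7

-7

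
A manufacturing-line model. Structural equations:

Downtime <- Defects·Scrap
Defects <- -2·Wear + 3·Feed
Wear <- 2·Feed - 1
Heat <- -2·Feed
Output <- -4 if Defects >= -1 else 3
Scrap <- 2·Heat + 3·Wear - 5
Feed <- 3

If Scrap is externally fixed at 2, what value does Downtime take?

-2

Under do(Scrap=2), the mechanism Scrap <- 2·Heat + 3·Wear - 5 is discarded; Scrap is fixed at 2.
Wear = 2·Feed - 1  [with Feed=3]  = 5
Defects = -2·Wear + 3·Feed  [with Wear=5, Feed=3]  = -1
Downtime = Defects·Scrap  [with Defects=-1, Scrap=2]  = -2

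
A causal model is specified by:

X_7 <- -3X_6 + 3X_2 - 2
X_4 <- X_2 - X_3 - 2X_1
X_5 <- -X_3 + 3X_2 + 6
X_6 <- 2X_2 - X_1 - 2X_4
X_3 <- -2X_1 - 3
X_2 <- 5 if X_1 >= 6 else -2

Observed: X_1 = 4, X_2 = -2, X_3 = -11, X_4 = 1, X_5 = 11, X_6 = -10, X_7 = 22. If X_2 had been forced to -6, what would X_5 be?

do(X_2=-6) replaces the equation X_2 <- 5 if X_1 >= 6 else -2 with the constant X_2 = -6.
X_3 = -2X_1 - 3  [with X_1=4]  = -11
X_5 = -X_3 + 3X_2 + 6  [with X_3=-11, X_2=-6]  = -1

-1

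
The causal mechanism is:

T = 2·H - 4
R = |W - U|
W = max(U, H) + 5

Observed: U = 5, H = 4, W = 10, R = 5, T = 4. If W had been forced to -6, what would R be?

11

The intervention breaks the incoming arrows to W: W = max(U, H) + 5 no longer applies, and W = -6.
R = |W - U|  [with W=-6, U=5]  = 11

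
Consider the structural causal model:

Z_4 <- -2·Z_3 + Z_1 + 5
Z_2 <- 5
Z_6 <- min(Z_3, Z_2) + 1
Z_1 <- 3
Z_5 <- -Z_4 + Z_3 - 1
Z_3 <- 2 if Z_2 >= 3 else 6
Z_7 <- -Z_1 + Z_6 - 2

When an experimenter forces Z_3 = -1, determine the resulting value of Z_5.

-12

do(Z_3=-1) replaces the equation Z_3 <- 2 if Z_2 >= 3 else 6 with the constant Z_3 = -1.
Z_4 = -2·Z_3 + Z_1 + 5  [with Z_3=-1, Z_1=3]  = 10
Z_5 = -Z_4 + Z_3 - 1  [with Z_4=10, Z_3=-1]  = -12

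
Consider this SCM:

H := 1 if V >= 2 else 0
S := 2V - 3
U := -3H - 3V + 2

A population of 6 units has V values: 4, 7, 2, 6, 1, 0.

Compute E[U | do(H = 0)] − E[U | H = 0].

-8.5

Every unit gets H=0 under the intervention. U values become -10, -19, -4, -16, -1, 2; E[U|do(H=0)] = -8.
E[U|H=0] averages over only the 2 units with H=0 (V = 1, 0): U = -1, 2, mean 0.5.
Difference = -8 − 0.5 = -8.5.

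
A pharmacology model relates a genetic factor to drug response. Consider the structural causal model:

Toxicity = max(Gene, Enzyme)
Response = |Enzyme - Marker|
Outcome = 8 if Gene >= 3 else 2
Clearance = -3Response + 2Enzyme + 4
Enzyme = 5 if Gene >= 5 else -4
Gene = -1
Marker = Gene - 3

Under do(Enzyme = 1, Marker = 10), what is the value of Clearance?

Under do(Enzyme = 1, Marker = 10), each intervened variable's structural equation is replaced by its fixed value.
Response = |Enzyme - Marker|  [with Enzyme=1, Marker=10]  = 9
Clearance = -3Response + 2Enzyme + 4  [with Response=9, Enzyme=1]  = -21

-21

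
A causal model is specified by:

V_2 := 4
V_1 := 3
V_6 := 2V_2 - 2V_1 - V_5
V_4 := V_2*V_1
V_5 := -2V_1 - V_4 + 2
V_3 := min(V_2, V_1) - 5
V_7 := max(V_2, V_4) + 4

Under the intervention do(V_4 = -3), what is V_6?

3

Under do(V_4=-3), the mechanism V_4 := V_2*V_1 is discarded; V_4 is fixed at -3.
V_5 = -2V_1 - V_4 + 2  [with V_1=3, V_4=-3]  = -1
V_6 = 2V_2 - 2V_1 - V_5  [with V_2=4, V_1=3, V_5=-1]  = 3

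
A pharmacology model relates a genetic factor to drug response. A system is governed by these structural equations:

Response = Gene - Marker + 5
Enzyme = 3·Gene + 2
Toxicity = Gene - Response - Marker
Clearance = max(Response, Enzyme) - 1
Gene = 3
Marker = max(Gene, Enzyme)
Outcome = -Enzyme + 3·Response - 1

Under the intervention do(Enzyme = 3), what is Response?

Under do(Enzyme=3), the mechanism Enzyme = 3·Gene + 2 is discarded; Enzyme is fixed at 3.
Marker = max(Gene, Enzyme)  [with Gene=3, Enzyme=3]  = 3
Response = Gene - Marker + 5  [with Gene=3, Marker=3]  = 5

5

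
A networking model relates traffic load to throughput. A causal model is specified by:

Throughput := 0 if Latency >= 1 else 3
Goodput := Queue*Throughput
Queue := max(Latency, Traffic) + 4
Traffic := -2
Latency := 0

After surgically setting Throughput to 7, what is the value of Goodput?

28

Intervening sets Throughput = 7 and removes its equation (Throughput := 0 if Latency >= 1 else 3).
Queue = max(Latency, Traffic) + 4  [with Latency=0, Traffic=-2]  = 4
Goodput = Queue*Throughput  [with Queue=4, Throughput=7]  = 28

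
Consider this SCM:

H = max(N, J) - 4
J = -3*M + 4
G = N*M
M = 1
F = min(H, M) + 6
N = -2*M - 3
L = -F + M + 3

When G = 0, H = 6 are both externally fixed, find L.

Under do(G = 0, H = 6), each intervened variable's structural equation is replaced by its fixed value.
F = min(H, M) + 6  [with H=6, M=1]  = 7
L = -F + M + 3  [with F=7, M=1]  = -3

-3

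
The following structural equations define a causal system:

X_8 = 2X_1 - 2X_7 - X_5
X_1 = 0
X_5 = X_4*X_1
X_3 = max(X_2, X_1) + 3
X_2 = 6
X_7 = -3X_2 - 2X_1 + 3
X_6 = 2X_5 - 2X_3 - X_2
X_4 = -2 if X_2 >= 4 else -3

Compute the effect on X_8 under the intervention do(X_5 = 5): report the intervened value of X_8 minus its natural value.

-5

do(X_5=5) replaces the equation X_5 = X_4*X_1 with the constant X_5 = 5.
X_7 = -3X_2 - 2X_1 + 3  [with X_2=6, X_1=0]  = -15
X_8 = 2X_1 - 2X_7 - X_5  [with X_1=0, X_7=-15, X_5=5]  = 25
Without intervention: X_4 = -2 if X_2 >= 4 else -3  [with X_2=6]  = -2; X_5 = X_4*X_1  [with X_4=-2, X_1=0]  = 0; X_7 = -3X_2 - 2X_1 + 3  [with X_2=6, X_1=0]  = -15; X_8 = 2X_1 - 2X_7 - X_5  [with X_1=0, X_7=-15, X_5=0]  = 30.
Change = 25 − 30 = -5.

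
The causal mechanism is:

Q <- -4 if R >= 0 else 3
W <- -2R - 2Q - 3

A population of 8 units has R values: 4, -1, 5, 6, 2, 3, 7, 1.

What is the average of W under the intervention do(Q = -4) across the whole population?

-1.75

Under do(Q=-4), Q's equation is replaced by Q=-4 for every unit. Per-unit W: -3, 7, -5, -7, 1, -1, -9, 3. Mean = -1.75.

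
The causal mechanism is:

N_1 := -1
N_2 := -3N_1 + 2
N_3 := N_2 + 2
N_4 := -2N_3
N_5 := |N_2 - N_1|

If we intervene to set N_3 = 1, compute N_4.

The intervention breaks the incoming arrows to N_3: N_3 := N_2 + 2 no longer applies, and N_3 = 1.
N_4 = -2N_3  [with N_3=1]  = -2

-2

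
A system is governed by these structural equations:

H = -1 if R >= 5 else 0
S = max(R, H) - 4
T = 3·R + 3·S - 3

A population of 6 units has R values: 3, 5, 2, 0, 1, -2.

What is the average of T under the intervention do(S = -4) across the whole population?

-10.5

Under do(S=-4), S's equation is replaced by S=-4 for every unit. Per-unit T: -6, 0, -9, -15, -12, -21. Mean = -10.5.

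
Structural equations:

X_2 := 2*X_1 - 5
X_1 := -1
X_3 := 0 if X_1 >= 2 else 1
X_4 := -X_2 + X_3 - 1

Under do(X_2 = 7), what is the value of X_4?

-7

Under do(X_2=7), the mechanism X_2 := 2*X_1 - 5 is discarded; X_2 is fixed at 7.
X_3 = 0 if X_1 >= 2 else 1  [with X_1=-1]  = 1
X_4 = -X_2 + X_3 - 1  [with X_2=7, X_3=1]  = -7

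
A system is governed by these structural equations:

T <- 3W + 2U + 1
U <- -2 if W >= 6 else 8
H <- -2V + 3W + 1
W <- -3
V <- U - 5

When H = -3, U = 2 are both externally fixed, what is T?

Setting H = -3, U = 2 by intervention discards those variables' equations.
T = 3W + 2U + 1  [with W=-3, U=2]  = -4

-4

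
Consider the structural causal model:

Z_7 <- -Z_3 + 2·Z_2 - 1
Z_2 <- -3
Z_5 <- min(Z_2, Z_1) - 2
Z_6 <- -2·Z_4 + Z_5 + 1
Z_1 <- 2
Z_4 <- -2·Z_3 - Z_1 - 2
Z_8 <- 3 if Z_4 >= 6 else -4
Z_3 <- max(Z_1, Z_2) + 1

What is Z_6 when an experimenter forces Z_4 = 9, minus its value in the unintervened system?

Under do(Z_4=9), the mechanism Z_4 <- -2·Z_3 - Z_1 - 2 is discarded; Z_4 is fixed at 9.
Z_5 = min(Z_2, Z_1) - 2  [with Z_2=-3, Z_1=2]  = -5
Z_6 = -2·Z_4 + Z_5 + 1  [with Z_4=9, Z_5=-5]  = -22
Without intervention: Z_3 = max(Z_1, Z_2) + 1  [with Z_1=2, Z_2=-3]  = 3; Z_4 = -2·Z_3 - Z_1 - 2  [with Z_3=3, Z_1=2]  = -10; Z_5 = min(Z_2, Z_1) - 2  [with Z_2=-3, Z_1=2]  = -5; Z_6 = -2·Z_4 + Z_5 + 1  [with Z_4=-10, Z_5=-5]  = 16.
Change = -22 − 16 = -38.

-38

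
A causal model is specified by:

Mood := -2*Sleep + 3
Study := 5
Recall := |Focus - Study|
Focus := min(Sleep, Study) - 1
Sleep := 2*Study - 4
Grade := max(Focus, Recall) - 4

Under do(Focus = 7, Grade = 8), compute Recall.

2

The joint intervention fixes Focus = 7, Grade = 8, removing each variable's own equation.
Recall = |Focus - Study|  [with Focus=7, Study=5]  = 2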